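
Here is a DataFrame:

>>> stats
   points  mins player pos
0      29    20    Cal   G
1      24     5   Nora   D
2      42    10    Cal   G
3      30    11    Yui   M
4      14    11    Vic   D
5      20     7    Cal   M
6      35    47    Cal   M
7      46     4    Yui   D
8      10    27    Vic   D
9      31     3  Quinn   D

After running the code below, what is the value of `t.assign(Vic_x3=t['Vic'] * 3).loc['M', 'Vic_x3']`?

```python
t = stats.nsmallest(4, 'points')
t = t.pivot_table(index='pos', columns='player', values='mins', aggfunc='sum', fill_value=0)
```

0

take 4 rows with smallest points:
   points  mins player pos
8      10    27    Vic   D
4      14    11    Vic   D
5      20     7    Cal   M
1      24     5   Nora   D
pivot: rows=pos, cols=player, sum(mins):
player  Cal  Nora  Vic
pos                   
D         0     5   38
M         7     0    0
add column Vic_x3 = t['Vic'] * 3:
player  Cal  Nora  Vic  Vic_x3
pos                           
D         0     5   38     114
M         7     0    0       0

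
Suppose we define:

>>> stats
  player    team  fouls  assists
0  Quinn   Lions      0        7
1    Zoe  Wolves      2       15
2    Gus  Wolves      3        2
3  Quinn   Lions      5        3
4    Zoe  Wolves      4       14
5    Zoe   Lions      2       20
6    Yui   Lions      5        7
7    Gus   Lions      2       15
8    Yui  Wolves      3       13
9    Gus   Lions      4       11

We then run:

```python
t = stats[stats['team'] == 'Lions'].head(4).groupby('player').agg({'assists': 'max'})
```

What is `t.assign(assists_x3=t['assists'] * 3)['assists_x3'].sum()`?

filter rows where team == 'Lions':
  player   team  fouls  assists
0  Quinn  Lions      0        7
3  Quinn  Lions      5        3
5    Zoe  Lions      2       20
6    Yui  Lions      5        7
7    Gus  Lions      2       15
9    Gus  Lions      4       11
take first 4 rows:
  player   team  fouls  assists
0  Quinn  Lions      0        7
3  Quinn  Lions      5        3
5    Zoe  Lions      2       20
6    Yui  Lions      5        7
group by player, max of assists:
        assists
player         
Quinn         7
Yui           7
Zoe          20
add column assists_x3 = t['assists'] * 3:
        assists  assists_x3
player                     
Quinn         7          21
Yui           7          21
Zoe          20          60
So sum() = 102.

102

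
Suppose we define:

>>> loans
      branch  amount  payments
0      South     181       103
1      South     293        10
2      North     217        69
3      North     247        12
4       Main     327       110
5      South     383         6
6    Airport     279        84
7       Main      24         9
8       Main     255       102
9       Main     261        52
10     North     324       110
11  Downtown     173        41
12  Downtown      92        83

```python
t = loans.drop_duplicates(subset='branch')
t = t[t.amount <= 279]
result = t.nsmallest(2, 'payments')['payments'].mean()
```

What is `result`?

drop duplicate branch (keep=first):
      branch  amount  payments
0      South     181       103
2      North     217        69
4       Main     327       110
6    Airport     279        84
11  Downtown     173        41
filter rows where amount <= 279:
      branch  amount  payments
0      South     181       103
2      North     217        69
6    Airport     279        84
11  Downtown     173        41
take 2 rows with smallest payments:
      branch  amount  payments
11  Downtown     173        41
2      North     217        69
Finally, mean of column 'payments' = 55.0.

55.0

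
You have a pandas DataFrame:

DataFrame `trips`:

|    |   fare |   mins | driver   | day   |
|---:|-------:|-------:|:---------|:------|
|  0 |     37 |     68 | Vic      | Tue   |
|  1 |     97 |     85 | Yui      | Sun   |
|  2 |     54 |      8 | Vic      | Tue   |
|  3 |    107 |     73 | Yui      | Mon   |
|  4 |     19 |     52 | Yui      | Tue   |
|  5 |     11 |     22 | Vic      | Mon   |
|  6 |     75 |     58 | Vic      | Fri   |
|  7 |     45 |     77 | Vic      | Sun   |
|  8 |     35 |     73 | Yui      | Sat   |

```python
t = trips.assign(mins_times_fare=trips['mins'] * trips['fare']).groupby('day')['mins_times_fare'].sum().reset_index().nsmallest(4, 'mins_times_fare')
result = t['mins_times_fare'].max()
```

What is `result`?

add column mins_times_fare = trips['mins'] * trips['fare']:
   fare  mins driver  day  mins_times_fare
0    37    68    Vic  Tue             2516
1    97    85    Yui  Sun             8245
2    54     8    Vic  Tue              432
3   107    73    Yui  Mon             7811
4    19    52    Yui  Tue              988
5    11    22    Vic  Mon              242
6    75    58    Vic  Fri             4350
7    45    77    Vic  Sun             3465
8    35    73    Yui  Sat             2555
group by day, sum of mins_times_fare:
day
Fri     4350
Mon     8053
Sat     2555
Sun    11710
Tue     3936
Name: mins_times_fare, dtype: int64
reset_index():
   day  mins_times_fare
0  Fri             4350
1  Mon             8053
2  Sat             2555
3  Sun            11710
4  Tue             3936
take 4 rows with smallest mins_times_fare:
   day  mins_times_fare
2  Sat             2555
4  Tue             3936
0  Fri             4350
1  Mon             8053
The max of column 'mins_times_fare' is 8053.

8053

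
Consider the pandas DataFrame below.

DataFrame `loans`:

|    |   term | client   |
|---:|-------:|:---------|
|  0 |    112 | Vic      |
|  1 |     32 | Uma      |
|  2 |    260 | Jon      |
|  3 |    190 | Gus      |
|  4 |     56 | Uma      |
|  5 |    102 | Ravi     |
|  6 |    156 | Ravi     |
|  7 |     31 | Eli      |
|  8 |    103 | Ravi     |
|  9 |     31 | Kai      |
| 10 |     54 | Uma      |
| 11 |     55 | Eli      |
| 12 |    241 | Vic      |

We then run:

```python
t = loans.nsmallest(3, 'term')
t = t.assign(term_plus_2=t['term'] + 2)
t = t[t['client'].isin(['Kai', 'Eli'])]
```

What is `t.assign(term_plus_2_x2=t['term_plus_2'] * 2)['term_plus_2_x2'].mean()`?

66.0

take 3 rows with smallest term:
   term client
7    31    Eli
9    31    Kai
1    32    Uma
add column term_plus_2 = t['term'] + 2:
   term client  term_plus_2
7    31    Eli           33
9    31    Kai           33
1    32    Uma           34
filter rows where client in ['Kai', 'Eli']:
   term client  term_plus_2
7    31    Eli           33
9    31    Kai           33
add column term_plus_2_x2 = t['term_plus_2'] * 2:
   term client  term_plus_2  term_plus_2_x2
7    31    Eli           33              66
9    31    Kai           33              66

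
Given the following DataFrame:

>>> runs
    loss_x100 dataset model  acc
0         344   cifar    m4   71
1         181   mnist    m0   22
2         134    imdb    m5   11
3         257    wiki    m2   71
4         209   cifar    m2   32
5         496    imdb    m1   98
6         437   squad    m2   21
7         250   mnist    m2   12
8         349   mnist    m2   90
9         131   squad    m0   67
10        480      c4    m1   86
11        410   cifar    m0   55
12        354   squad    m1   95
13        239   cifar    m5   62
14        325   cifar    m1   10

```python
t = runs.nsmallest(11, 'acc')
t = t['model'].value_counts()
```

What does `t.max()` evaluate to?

4

take 11 rows with smallest acc:
    loss_x100 dataset model  acc
14        325   cifar    m1   10
2         134    imdb    m5   11
7         250   mnist    m2   12
6         437   squad    m2   21
1         181   mnist    m0   22
4         209   cifar    m2   32
11        410   cifar    m0   55
13        239   cifar    m5   62
9         131   squad    m0   67
0         344   cifar    m4   71
3         257    wiki    m2   71
value_counts of model:
model
m2    4
m0    3
m5    2
m1    1
m4    1
Name: count, dtype: int64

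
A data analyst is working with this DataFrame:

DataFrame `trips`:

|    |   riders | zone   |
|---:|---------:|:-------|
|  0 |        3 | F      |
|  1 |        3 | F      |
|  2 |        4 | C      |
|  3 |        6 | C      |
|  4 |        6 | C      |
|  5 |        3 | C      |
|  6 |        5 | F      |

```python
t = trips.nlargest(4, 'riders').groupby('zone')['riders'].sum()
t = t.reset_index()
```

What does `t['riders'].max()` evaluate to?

take 4 rows with largest riders:
   riders zone
3       6    C
4       6    C
6       5    F
2       4    C
group by zone, sum of riders:
zone
C    16
F     5
Name: riders, dtype: int64
reset_index():
  zone  riders
0    C      16
1    F       5

16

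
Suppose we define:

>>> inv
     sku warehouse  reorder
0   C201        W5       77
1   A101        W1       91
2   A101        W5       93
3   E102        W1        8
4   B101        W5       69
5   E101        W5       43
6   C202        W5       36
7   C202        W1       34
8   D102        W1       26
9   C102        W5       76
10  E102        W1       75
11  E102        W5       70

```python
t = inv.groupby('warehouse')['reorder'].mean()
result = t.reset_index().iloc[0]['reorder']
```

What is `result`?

group by warehouse, mean of reorder:
warehouse
W1    46.800000
W5    66.285714
Name: reorder, dtype: float64
reset_index():
  warehouse    reorder
0        W1  46.800000
1        W5  66.285714
Reading off the value at position 0, column 'reorder', we get 46.8.

46.8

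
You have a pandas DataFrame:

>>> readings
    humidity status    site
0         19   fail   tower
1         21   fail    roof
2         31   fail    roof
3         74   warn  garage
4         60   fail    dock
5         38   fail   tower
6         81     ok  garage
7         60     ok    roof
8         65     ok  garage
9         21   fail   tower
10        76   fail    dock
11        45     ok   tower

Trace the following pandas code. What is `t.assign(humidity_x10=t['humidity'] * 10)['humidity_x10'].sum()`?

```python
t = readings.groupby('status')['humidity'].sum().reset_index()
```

5910

group by status, sum of humidity:
status
fail    266
ok      251
warn     74
Name: humidity, dtype: int64
reset_index():
  status  humidity
0   fail       266
1     ok       251
2   warn        74
add column humidity_x10 = t['humidity'] * 10:
  status  humidity  humidity_x10
0   fail       266          2660
1     ok       251          2510
2   warn        74           740
Reading off the sum of column 'humidity_x10', we get 5910.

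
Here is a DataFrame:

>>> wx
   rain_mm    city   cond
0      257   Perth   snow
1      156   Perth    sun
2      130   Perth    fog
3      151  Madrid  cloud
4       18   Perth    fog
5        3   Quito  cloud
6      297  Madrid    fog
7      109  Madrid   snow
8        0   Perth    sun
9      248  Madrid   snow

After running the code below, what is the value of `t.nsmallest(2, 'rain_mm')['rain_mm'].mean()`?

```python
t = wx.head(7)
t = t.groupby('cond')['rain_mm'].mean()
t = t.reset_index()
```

112.666666667

take first 7 rows:
   rain_mm    city   cond
0      257   Perth   snow
1      156   Perth    sun
2      130   Perth    fog
3      151  Madrid  cloud
4       18   Perth    fog
5        3   Quito  cloud
6      297  Madrid    fog
group by cond, mean of rain_mm:
cond
cloud     77.000000
fog      148.333333
snow     257.000000
sun      156.000000
Name: rain_mm, dtype: float64
reset_index():
    cond     rain_mm
0  cloud   77.000000
1    fog  148.333333
2   snow  257.000000
3    sun  156.000000
take 2 rows with smallest rain_mm:
    cond     rain_mm
0  cloud   77.000000
1    fog  148.333333
Then the mean of column 'rain_mm': 112.666666667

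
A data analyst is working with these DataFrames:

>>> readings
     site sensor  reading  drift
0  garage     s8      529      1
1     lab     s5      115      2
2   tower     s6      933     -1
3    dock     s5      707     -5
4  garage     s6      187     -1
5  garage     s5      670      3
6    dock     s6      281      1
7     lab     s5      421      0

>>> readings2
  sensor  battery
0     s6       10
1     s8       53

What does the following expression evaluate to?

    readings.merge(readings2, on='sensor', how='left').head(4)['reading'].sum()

2284

merge on 'sensor' (how='left') → 8 rows:
     site sensor  reading  drift  battery
0  garage     s8      529      1     53.0
1     lab     s5      115      2      NaN
2   tower     s6      933     -1     10.0
3    dock     s5      707     -5      NaN
4  garage     s6      187     -1     10.0
5  garage     s5      670      3      NaN
6    dock     s6      281      1     10.0
7     lab     s5      421      0      NaN
take first 4 rows:
     site sensor  reading  drift  battery
0  garage     s8      529      1     53.0
1     lab     s5      115      2      NaN
2   tower     s6      933     -1     10.0
3    dock     s5      707     -5      NaN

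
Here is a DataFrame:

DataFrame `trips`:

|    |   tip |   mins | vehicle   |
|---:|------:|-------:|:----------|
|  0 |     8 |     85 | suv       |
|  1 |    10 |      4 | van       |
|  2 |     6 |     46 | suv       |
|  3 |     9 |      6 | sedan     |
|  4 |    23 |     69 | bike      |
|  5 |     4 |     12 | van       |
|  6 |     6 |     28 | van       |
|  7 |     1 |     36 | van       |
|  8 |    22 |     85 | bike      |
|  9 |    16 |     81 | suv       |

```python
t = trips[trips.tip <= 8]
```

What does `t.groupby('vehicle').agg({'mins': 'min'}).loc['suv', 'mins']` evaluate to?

filter rows where tip <= 8:
   tip  mins vehicle
0    8    85     suv
2    6    46     suv
5    4    12     van
6    6    28     van
7    1    36     van
group by vehicle, min of mins:
         mins
vehicle      
suv        46
van        12
Hence 46.

46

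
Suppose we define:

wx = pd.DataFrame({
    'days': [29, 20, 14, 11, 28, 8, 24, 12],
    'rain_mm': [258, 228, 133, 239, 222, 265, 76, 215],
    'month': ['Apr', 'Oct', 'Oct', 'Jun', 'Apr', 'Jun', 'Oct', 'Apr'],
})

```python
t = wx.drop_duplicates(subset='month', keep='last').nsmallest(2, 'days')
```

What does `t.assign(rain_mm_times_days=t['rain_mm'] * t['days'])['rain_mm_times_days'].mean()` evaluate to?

drop duplicate month (keep=last):
   days  rain_mm month
5     8      265   Jun
6    24       76   Oct
7    12      215   Apr
take 2 rows with smallest days:
   days  rain_mm month
5     8      265   Jun
7    12      215   Apr
add column rain_mm_times_days = t['rain_mm'] * t['days']:
   days  rain_mm month  rain_mm_times_days
5     8      265   Jun                2120
7    12      215   Apr                2580

2350.0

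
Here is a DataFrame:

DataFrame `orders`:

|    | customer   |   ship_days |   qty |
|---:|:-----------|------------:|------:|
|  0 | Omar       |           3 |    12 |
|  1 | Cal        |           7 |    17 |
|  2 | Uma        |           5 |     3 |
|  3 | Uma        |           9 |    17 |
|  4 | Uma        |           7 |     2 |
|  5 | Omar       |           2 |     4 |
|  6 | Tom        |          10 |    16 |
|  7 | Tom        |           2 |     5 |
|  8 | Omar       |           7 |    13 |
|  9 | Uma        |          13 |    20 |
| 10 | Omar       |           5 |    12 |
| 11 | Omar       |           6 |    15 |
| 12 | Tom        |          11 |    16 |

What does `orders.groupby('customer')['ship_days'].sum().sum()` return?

87

group by customer, sum of ship_days:
customer
Cal      7
Omar    23
Tom     23
Uma     34
Name: ship_days, dtype: int64
Finally, sum of the resulting series = 87.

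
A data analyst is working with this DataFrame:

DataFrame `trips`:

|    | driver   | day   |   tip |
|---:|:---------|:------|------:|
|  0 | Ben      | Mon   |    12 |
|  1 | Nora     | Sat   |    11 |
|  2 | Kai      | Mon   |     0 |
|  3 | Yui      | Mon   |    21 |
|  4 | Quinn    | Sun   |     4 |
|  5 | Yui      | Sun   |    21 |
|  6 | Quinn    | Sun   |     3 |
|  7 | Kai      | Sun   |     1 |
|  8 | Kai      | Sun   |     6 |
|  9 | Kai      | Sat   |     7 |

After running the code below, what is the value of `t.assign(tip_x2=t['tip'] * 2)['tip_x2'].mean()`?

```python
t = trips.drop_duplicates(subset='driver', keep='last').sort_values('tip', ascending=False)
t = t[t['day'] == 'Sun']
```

24.0

drop duplicate driver (keep=last):
  driver  day  tip
0    Ben  Mon   12
1   Nora  Sat   11
5    Yui  Sun   21
6  Quinn  Sun    3
9    Kai  Sat    7
sort by tip descending:
  driver  day  tip
5    Yui  Sun   21
0    Ben  Mon   12
1   Nora  Sat   11
9    Kai  Sat    7
6  Quinn  Sun    3
filter rows where day == 'Sun':
  driver  day  tip
5    Yui  Sun   21
6  Quinn  Sun    3
add column tip_x2 = t['tip'] * 2:
  driver  day  tip  tip_x2
5    Yui  Sun   21      42
6  Quinn  Sun    3       6
Taking the mean of column 'tip_x2' gives 24.0.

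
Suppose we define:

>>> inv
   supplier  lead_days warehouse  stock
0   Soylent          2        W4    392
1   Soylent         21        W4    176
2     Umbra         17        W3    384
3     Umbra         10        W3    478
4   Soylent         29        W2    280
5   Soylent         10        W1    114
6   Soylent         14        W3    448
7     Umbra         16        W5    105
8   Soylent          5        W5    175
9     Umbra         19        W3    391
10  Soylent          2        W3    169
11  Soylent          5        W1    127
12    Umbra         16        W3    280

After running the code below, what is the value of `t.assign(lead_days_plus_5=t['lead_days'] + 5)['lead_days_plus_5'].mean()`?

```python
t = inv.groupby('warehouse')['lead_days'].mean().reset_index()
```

group by warehouse, mean of lead_days:
warehouse
W1     7.5
W2    29.0
W3    13.0
W4    11.5
W5    10.5
Name: lead_days, dtype: float64
reset_index():
  warehouse  lead_days
0        W1        7.5
1        W2       29.0
2        W3       13.0
3        W4       11.5
4        W5       10.5
add column lead_days_plus_5 = t['lead_days'] + 5:
  warehouse  lead_days  lead_days_plus_5
0        W1        7.5              12.5
1        W2       29.0              34.0
2        W3       13.0              18.0
3        W4       11.5              16.5
4        W5       10.5              15.5
So mean() = 19.3.

19.3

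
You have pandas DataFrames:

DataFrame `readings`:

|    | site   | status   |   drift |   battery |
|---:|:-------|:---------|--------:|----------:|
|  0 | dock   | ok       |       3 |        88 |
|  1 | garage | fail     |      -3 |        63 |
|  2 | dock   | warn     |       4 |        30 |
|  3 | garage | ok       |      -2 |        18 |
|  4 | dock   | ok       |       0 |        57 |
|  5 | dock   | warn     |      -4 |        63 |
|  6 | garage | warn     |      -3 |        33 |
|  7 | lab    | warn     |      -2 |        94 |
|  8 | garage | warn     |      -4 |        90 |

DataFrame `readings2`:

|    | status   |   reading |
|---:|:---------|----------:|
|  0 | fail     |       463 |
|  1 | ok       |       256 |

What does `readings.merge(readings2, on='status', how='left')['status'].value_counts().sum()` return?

merge on 'status' (how='left') → 9 rows:
     site status  drift  battery  reading
0    dock     ok      3       88    256.0
1  garage   fail     -3       63    463.0
2    dock   warn      4       30      NaN
3  garage     ok     -2       18    256.0
4    dock     ok      0       57    256.0
5    dock   warn     -4       63      NaN
6  garage   warn     -3       33      NaN
7     lab   warn     -2       94      NaN
8  garage   warn     -4       90      NaN
value_counts of status:
status
warn    5
ok      3
fail    1
Name: count, dtype: int64
Reading off the sum of the resulting series, we get 9.

9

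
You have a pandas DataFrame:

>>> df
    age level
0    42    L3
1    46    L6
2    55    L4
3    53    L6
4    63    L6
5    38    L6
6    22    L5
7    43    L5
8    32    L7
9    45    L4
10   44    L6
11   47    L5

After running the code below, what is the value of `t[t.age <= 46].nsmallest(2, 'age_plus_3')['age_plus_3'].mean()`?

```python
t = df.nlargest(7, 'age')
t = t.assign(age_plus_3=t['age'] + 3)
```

take 7 rows with largest age:
    age level
4    63    L6
2    55    L4
3    53    L6
11   47    L5
1    46    L6
9    45    L4
10   44    L6
add column age_plus_3 = t['age'] + 3:
    age level  age_plus_3
4    63    L6          66
2    55    L4          58
3    53    L6          56
11   47    L5          50
1    46    L6          49
9    45    L4          48
10   44    L6          47
filter rows where age <= 46:
    age level  age_plus_3
1    46    L6          49
9    45    L4          48
10   44    L6          47
take 2 rows with smallest age_plus_3:
    age level  age_plus_3
10   44    L6          47
9    45    L4          48

47.5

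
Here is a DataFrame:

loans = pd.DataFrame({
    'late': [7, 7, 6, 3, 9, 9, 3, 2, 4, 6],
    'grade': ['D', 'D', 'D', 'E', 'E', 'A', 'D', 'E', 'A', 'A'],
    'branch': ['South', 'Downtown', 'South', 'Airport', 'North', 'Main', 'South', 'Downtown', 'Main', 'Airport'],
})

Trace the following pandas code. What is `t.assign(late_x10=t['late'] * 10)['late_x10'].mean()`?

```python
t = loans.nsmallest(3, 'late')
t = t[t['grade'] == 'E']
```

take 3 rows with smallest late:
   late grade    branch
7     2     E  Downtown
3     3     E   Airport
6     3     D     South
filter rows where grade == 'E':
   late grade    branch
7     2     E  Downtown
3     3     E   Airport
add column late_x10 = t['late'] * 10:
   late grade    branch  late_x10
7     2     E  Downtown        20
3     3     E   Airport        30
So mean() = 25.0.

25.0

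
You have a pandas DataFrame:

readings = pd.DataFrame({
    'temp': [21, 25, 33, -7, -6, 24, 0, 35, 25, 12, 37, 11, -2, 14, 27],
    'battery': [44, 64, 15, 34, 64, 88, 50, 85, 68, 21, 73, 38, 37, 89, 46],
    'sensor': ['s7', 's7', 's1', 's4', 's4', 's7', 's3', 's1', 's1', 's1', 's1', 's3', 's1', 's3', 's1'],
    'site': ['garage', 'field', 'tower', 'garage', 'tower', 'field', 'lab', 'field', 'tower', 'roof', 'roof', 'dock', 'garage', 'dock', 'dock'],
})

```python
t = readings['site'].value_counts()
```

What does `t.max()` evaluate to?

3

value_counts of site:
site
garage    3
field     3
tower     3
dock      3
roof      2
lab       1
Name: count, dtype: int64
max of the resulting series → 3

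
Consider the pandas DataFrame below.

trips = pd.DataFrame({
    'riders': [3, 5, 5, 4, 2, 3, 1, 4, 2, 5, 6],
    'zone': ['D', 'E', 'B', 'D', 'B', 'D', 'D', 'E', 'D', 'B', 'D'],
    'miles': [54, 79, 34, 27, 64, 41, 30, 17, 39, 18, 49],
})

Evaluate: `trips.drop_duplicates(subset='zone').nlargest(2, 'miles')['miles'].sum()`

133

drop duplicate zone (keep=first):
   riders zone  miles
0       3    D     54
1       5    E     79
2       5    B     34
take 2 rows with largest miles:
   riders zone  miles
1       5    E     79
0       3    D     54
The sum of column 'miles' is 133.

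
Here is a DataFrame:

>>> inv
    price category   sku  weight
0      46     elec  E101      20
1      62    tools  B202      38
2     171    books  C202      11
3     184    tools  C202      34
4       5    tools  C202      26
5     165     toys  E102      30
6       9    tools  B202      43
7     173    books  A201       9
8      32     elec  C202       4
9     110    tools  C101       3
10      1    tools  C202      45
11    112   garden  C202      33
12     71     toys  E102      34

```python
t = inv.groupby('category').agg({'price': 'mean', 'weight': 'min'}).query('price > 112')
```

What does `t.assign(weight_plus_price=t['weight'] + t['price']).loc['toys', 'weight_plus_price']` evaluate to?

group by category: mean(price), min(weight):
               price  weight
category                    
books     172.000000       9
elec       39.000000       4
garden    112.000000      33
tools      61.833333       3
toys      118.000000      30
filter rows where price > 112:
          price  weight
category               
books     172.0       9
toys      118.0      30
add column weight_plus_price = t['weight'] + t['price']:
          price  weight  weight_plus_price
category                                  
books     172.0       9              181.0
toys      118.0      30              148.0
Hence 148.0.

148.0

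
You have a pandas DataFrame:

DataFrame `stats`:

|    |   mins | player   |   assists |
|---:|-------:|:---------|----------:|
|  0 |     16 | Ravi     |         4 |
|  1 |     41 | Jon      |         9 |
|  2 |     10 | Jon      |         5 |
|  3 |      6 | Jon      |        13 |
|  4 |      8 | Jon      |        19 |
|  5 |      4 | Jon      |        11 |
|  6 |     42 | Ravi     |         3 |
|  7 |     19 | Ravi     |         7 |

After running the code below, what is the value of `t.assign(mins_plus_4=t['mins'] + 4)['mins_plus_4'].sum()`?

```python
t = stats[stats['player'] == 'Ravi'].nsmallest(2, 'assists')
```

66

filter rows where player == 'Ravi':
   mins player  assists
0    16   Ravi        4
6    42   Ravi        3
7    19   Ravi        7
take 2 rows with smallest assists:
   mins player  assists
6    42   Ravi        3
0    16   Ravi        4
add column mins_plus_4 = t['mins'] + 4:
   mins player  assists  mins_plus_4
6    42   Ravi        3           46
0    16   Ravi        4           20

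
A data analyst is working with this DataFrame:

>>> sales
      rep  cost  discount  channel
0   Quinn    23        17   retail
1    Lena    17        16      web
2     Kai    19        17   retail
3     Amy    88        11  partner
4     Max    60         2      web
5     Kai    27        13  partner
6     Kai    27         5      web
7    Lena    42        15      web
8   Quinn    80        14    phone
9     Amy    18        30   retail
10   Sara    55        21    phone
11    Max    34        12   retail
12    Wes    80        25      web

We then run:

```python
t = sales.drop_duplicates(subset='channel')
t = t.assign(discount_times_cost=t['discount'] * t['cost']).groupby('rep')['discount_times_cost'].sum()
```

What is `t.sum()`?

2751

drop duplicate channel (keep=first):
     rep  cost  discount  channel
0  Quinn    23        17   retail
1   Lena    17        16      web
3    Amy    88        11  partner
8  Quinn    80        14    phone
add column discount_times_cost = t['discount'] * t['cost']:
     rep  cost  discount  channel  discount_times_cost
0  Quinn    23        17   retail                  391
1   Lena    17        16      web                  272
3    Amy    88        11  partner                  968
8  Quinn    80        14    phone                 1120
group by rep, sum of discount_times_cost:
rep
Amy       968
Lena      272
Quinn    1511
Name: discount_times_cost, dtype: int64
Finally, sum of the resulting series = 2751.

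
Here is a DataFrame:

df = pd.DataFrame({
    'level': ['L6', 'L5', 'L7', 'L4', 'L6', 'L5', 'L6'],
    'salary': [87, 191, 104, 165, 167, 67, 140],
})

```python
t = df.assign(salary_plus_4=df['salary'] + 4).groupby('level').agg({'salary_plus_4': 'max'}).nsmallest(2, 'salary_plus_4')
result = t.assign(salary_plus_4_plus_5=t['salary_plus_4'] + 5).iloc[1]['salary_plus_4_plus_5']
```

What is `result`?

174

add column salary_plus_4 = df['salary'] + 4:
  level  salary  salary_plus_4
0    L6      87             91
1    L5     191            195
2    L7     104            108
3    L4     165            169
4    L6     167            171
5    L5      67             71
6    L6     140            144
group by level, max of salary_plus_4:
       salary_plus_4
level               
L4               169
L5               195
L6               171
L7               108
take 2 rows with smallest salary_plus_4:
       salary_plus_4
level               
L7               108
L4               169
add column salary_plus_4_plus_5 = t['salary_plus_4'] + 5:
       salary_plus_4  salary_plus_4_plus_5
level                                     
L7               108                   113
L4               169                   174
Then the value at position 1, column 'salary_plus_4_plus_5': 174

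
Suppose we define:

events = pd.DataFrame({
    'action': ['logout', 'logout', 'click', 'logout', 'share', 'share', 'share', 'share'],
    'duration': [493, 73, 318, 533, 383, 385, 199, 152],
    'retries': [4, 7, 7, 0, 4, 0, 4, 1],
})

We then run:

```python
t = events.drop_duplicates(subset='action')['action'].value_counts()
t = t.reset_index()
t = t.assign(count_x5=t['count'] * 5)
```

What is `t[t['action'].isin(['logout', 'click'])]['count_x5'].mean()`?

drop duplicate action (keep=first):
   action  duration  retries
0  logout       493        4
2   click       318        7
4   share       383        4
value_counts of action:
action
logout    1
click     1
share     1
Name: count, dtype: int64
reset_index():
   action  count
0  logout      1
1   click      1
2   share      1
add column count_x5 = t['count'] * 5:
   action  count  count_x5
0  logout      1         5
1   click      1         5
2   share      1         5
filter rows where action in ['logout', 'click']:
   action  count  count_x5
0  logout      1         5
1   click      1         5

5.0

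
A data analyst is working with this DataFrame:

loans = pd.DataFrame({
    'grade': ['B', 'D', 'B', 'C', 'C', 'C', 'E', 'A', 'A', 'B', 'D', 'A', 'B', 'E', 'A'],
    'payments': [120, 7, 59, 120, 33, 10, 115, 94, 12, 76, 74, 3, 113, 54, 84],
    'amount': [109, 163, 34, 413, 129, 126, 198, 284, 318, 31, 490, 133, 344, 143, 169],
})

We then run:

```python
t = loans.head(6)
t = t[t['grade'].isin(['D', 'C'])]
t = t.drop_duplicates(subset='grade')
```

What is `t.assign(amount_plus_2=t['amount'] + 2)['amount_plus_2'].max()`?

take first 6 rows:
  grade  payments  amount
0     B       120     109
1     D         7     163
2     B        59      34
3     C       120     413
4     C        33     129
5     C        10     126
filter rows where grade in ['D', 'C']:
  grade  payments  amount
1     D         7     163
3     C       120     413
4     C        33     129
5     C        10     126
drop duplicate grade (keep=first):
  grade  payments  amount
1     D         7     163
3     C       120     413
add column amount_plus_2 = t['amount'] + 2:
  grade  payments  amount  amount_plus_2
1     D         7     163            165
3     C       120     413            415

415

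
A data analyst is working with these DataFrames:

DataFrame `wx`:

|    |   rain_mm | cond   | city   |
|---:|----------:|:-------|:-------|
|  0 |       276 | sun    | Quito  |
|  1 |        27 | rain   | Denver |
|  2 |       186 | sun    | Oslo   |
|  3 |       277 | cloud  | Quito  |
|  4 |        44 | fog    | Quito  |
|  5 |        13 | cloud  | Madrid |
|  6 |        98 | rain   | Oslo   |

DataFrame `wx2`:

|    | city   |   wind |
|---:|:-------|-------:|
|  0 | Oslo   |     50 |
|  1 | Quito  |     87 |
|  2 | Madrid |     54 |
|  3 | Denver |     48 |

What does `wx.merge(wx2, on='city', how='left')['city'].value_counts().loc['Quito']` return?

merge on 'city' (how='left') → 7 rows:
   rain_mm   cond    city  wind
0      276    sun   Quito    87
1       27   rain  Denver    48
2      186    sun    Oslo    50
3      277  cloud   Quito    87
4       44    fog   Quito    87
5       13  cloud  Madrid    54
6       98   rain    Oslo    50
value_counts of city:
city
Quito     3
Oslo      2
Denver    1
Madrid    1
Name: count, dtype: int64

3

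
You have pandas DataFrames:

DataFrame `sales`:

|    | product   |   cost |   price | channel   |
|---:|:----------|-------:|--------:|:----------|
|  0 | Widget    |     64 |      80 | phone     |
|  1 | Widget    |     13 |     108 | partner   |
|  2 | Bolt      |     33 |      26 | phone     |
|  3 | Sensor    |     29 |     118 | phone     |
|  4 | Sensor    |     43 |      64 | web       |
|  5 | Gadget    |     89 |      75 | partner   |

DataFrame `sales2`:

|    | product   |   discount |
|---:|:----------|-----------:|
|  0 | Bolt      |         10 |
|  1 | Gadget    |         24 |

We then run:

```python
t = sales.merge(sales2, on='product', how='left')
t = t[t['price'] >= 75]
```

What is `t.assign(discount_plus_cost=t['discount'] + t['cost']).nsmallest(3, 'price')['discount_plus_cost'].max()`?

merge on 'product' (how='left') → 6 rows:
  product  cost  price  channel  discount
0  Widget    64     80    phone       NaN
1  Widget    13    108  partner       NaN
2    Bolt    33     26    phone      10.0
3  Sensor    29    118    phone       NaN
4  Sensor    43     64      web       NaN
5  Gadget    89     75  partner      24.0
filter rows where price >= 75:
  product  cost  price  channel  discount
0  Widget    64     80    phone       NaN
1  Widget    13    108  partner       NaN
3  Sensor    29    118    phone       NaN
5  Gadget    89     75  partner      24.0
add column discount_plus_cost = t['discount'] + t['cost']:
  product  cost  price  channel  discount  discount_plus_cost
0  Widget    64     80    phone       NaN                 NaN
1  Widget    13    108  partner       NaN                 NaN
3  Sensor    29    118    phone       NaN                 NaN
5  Gadget    89     75  partner      24.0               113.0
take 3 rows with smallest price:
  product  cost  price  channel  discount  discount_plus_cost
5  Gadget    89     75  partner      24.0               113.0
0  Widget    64     80    phone       NaN                 NaN
1  Widget    13    108  partner       NaN                 NaN
So max() = 113.0.

113.0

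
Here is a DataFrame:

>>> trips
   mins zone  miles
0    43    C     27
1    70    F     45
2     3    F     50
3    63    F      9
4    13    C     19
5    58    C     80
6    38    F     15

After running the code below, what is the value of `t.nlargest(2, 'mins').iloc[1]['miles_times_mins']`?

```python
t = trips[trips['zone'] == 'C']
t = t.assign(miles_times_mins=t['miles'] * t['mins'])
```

1161

filter rows where zone == 'C':
   mins zone  miles
0    43    C     27
4    13    C     19
5    58    C     80
add column miles_times_mins = t['miles'] * t['mins']:
   mins zone  miles  miles_times_mins
0    43    C     27              1161
4    13    C     19               247
5    58    C     80              4640
take 2 rows with largest mins:
   mins zone  miles  miles_times_mins
5    58    C     80              4640
0    43    C     27              1161
Reading off the value at position 1, column 'miles_times_mins', we get 1161.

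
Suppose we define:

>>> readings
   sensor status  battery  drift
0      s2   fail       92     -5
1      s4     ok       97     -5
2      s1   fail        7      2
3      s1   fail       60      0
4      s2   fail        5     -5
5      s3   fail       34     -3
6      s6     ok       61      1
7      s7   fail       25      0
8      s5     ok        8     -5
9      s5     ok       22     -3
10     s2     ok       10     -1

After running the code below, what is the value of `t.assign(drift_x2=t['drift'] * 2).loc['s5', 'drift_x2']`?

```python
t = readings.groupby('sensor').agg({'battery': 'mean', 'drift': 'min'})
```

group by sensor: mean(battery), min(drift):
          battery  drift
sensor                  
s1      33.500000      0
s2      35.666667     -5
s3      34.000000     -3
s4      97.000000     -5
s5      15.000000     -5
s6      61.000000      1
s7      25.000000      0
add column drift_x2 = t['drift'] * 2:
          battery  drift  drift_x2
sensor                            
s1      33.500000      0         0
s2      35.666667     -5       -10
s3      34.000000     -3        -6
s4      97.000000     -5       -10
s5      15.000000     -5       -10
s6      61.000000      1         2
s7      25.000000      0         0
Taking the value at row 's5', column 'drift_x2' gives -10.

-10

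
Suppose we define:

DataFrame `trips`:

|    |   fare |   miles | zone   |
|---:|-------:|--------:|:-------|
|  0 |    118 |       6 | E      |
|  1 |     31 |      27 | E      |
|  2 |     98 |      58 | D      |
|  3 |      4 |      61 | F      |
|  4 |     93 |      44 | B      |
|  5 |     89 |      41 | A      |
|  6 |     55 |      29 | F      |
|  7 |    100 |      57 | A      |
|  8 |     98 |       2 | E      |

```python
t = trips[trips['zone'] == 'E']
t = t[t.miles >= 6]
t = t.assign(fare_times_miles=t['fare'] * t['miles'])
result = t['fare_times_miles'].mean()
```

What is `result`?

772.5

filter rows where zone == 'E':
   fare  miles zone
0   118      6    E
1    31     27    E
8    98      2    E
filter rows where miles >= 6:
   fare  miles zone
0   118      6    E
1    31     27    E
add column fare_times_miles = t['fare'] * t['miles']:
   fare  miles zone  fare_times_miles
0   118      6    E               708
1    31     27    E               837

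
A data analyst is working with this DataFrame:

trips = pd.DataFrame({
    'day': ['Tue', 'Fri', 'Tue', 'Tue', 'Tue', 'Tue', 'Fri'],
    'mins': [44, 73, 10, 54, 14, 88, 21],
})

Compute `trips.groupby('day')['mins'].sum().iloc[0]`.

94

group by day, sum of mins:
day
Fri     94
Tue    210
Name: mins, dtype: int64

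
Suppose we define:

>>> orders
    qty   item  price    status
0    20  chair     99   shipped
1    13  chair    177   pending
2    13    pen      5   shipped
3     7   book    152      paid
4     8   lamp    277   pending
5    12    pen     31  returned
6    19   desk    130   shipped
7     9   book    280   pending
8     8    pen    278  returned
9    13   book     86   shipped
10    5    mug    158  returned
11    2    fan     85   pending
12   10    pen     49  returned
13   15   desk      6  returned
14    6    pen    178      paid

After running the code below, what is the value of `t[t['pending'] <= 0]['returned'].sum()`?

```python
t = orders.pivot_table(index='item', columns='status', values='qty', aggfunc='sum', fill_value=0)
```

50

pivot: rows=item, cols=status, sum(qty):
status  paid  pending  returned  shipped
item                                    
book       7        9         0       13
chair      0       13         0       20
desk       0        0        15       19
fan        0        2         0        0
lamp       0        8         0        0
mug        0        0         5        0
pen        6        0        30       13
filter rows where pending <= 0:
status  paid  pending  returned  shipped
item                                    
desk       0        0        15       19
mug        0        0         5        0
pen        6        0        30       13
Taking the sum of column 'returned' gives 50.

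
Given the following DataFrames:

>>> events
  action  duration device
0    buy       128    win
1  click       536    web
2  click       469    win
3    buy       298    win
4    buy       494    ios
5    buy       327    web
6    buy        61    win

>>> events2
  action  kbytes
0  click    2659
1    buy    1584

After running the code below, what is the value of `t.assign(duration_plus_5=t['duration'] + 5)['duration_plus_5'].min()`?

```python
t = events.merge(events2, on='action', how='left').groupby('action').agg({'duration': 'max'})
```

merge on 'action' (how='left') → 7 rows:
  action  duration device  kbytes
0    buy       128    win    1584
1  click       536    web    2659
2  click       469    win    2659
3    buy       298    win    1584
4    buy       494    ios    1584
5    buy       327    web    1584
6    buy        61    win    1584
group by action, max of duration:
        duration
action          
buy          494
click        536
add column duration_plus_5 = t['duration'] + 5:
        duration  duration_plus_5
action                           
buy          494              499
click        536              541
Then the min of column 'duration_plus_5': 499

499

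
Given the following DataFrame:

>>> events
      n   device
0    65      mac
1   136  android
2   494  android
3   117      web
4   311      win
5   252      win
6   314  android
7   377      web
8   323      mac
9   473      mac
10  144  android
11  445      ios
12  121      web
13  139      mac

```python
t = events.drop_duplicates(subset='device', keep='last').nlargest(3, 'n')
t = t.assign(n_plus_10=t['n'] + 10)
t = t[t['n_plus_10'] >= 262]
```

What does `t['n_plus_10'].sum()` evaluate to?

717

drop duplicate device (keep=last):
      n   device
5   252      win
10  144  android
11  445      ios
12  121      web
13  139      mac
take 3 rows with largest n:
      n   device
11  445      ios
5   252      win
10  144  android
add column n_plus_10 = t['n'] + 10:
      n   device  n_plus_10
11  445      ios        455
5   252      win        262
10  144  android        154
filter rows where n_plus_10 >= 262:
      n device  n_plus_10
11  445    ios        455
5   252    win        262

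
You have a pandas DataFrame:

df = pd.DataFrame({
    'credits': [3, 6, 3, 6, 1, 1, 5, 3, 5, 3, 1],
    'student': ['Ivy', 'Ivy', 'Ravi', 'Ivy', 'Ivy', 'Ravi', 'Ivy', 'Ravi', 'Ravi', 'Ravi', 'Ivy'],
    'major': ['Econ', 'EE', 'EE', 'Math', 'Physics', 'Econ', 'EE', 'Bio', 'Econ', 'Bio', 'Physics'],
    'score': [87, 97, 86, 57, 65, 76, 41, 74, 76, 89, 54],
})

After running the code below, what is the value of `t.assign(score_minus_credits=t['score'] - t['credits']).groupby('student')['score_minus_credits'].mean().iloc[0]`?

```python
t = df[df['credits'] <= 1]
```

58.5

filter rows where credits <= 1:
    credits student    major  score
4         1     Ivy  Physics     65
5         1    Ravi     Econ     76
10        1     Ivy  Physics     54
add column score_minus_credits = t['score'] - t['credits']:
    credits student    major  score  score_minus_credits
4         1     Ivy  Physics     65                   64
5         1    Ravi     Econ     76                   75
10        1     Ivy  Physics     54                   53
group by student, mean of score_minus_credits:
student
Ivy     58.5
Ravi    75.0
Name: score_minus_credits, dtype: float64
value at position 0 → 58.5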